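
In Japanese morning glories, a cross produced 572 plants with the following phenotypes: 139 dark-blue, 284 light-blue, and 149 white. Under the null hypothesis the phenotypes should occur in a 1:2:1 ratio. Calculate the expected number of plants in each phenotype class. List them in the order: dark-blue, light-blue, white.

143, 286, 143

Under the 1:2:1 hypothesis (Σ ratio = 4, N = 572):
  dark-blue: 572 × 1/4 = 143
  light-blue: 572 × 2/4 = 286
  white: 572 × 1/4 = 143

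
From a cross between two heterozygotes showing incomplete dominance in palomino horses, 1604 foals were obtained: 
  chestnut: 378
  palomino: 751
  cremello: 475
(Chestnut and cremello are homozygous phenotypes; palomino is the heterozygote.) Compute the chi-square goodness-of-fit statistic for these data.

With incomplete dominance, a heterozygote × heterozygote cross gives a 1:2:1 phenotypic ratio.
Under the 1:2:1 hypothesis (Σ ratio = 4, N = 1604):
  chestnut: 1604 × 1/4 = 401
  palomino: 1604 × 2/4 = 802
  cremello: 1604 × 1/4 = 401
χ² = Σ (O − E)² / E
  chestnut: (378 − 401)² / 401 = 1.3192
  palomino: (751 − 802)² / 802 = 3.2431
  cremello: (475 − 401)² / 401 = 13.6559
χ² = 1.3192 + 3.2431 + 13.6559 = 18.2182 ≈ 18.218

18.218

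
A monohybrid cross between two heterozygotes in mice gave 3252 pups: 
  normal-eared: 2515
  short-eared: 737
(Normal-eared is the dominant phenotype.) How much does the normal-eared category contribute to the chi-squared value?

For a monohybrid cross between heterozygotes with complete dominance, the expected phenotypic ratio is 3:1.
Expected counts for N = 3252 under a 3:1 ratio (total parts = 4):
  normal-eared: 3252 × 3/4 = 2439
  short-eared: 3252 × 1/4 = 813
Contribution of normal-eared: (2515 − 2439)² / 2439 = 2.3682

2.368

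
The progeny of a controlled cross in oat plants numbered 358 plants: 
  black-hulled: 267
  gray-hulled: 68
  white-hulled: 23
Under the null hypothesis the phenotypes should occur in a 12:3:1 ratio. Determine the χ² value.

Under the 12:3:1 hypothesis (Σ ratio = 16, N = 358):
  black-hulled: 358 × 12/16 = 268.5
  gray-hulled: 358 × 3/16 = 67.125
  white-hulled: 358 × 1/16 = 22.375
χ² = Σ (O − E)² / E
  black-hulled: (267 − 268.5)² / 268.5 = 0.0084
  gray-hulled: (68 − 67.125)² / 67.125 = 0.0114
  white-hulled: (23 − 22.375)² / 22.375 = 0.0175
χ² = 0.0084 + 0.0114 + 0.0175 = 0.0373 ≈ 0.037

0.037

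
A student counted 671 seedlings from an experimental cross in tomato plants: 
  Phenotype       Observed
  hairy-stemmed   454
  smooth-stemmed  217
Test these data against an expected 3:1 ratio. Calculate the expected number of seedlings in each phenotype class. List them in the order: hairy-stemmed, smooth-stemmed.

Expected counts for N = 671 under a 3:1 ratio (total parts = 4):
  hairy-stemmed: 671 × 3/4 = 503.25
  smooth-stemmed: 671 × 1/4 = 167.75

503.25, 167.75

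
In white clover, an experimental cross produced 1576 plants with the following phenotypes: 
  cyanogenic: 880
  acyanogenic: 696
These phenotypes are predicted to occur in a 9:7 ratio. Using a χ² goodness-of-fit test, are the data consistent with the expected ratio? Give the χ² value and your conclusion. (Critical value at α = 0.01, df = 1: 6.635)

Under the 9:7 hypothesis (Σ ratio = 16, N = 1576):
  cyanogenic: 1576 × 9/16 = 886.5
  acyanogenic: 1576 × 7/16 = 689.5
χ² = Σ (O − E)² / E
  cyanogenic: (880 − 886.5)² / 886.5 = 0.0477
  acyanogenic: (696 − 689.5)² / 689.5 = 0.0613
χ² = 0.0477 + 0.0613 = 0.109
Degrees of freedom = 2 − 1 = 1; critical value at α = 0.01 is 6.635.
Since 0.109 < 6.635, we fail to reject the null hypothesis — the data are consistent with the 9:7 ratio.

0.109; consistent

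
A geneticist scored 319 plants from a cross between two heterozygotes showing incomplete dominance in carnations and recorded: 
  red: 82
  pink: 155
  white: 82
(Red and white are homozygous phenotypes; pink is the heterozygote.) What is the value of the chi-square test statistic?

0.254

With incomplete dominance, a heterozygote × heterozygote cross gives a 1:2:1 phenotypic ratio.
The 1:2:1 ratio has 4 parts, so with N = 319 the expected counts are:
  red: 319 × 1/4 = 79.75
  pink: 319 × 2/4 = 159.5
  white: 319 × 1/4 = 79.75
χ² = Σ (O − E)² / E
  red: (82 − 79.75)² / 79.75 = 0.0635
  pink: (155 − 159.5)² / 159.5 = 0.1270
  white: (82 − 79.75)² / 79.75 = 0.0635
χ² = 0.0635 + 0.1270 + 0.0635 = 0.254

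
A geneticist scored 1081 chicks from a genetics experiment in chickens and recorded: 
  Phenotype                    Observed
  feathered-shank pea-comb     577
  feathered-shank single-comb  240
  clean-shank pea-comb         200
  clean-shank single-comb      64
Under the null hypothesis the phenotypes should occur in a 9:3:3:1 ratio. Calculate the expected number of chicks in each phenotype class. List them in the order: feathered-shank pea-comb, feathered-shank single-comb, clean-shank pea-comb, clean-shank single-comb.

The 9:3:3:1 ratio has 16 parts, so with N = 1081 the expected counts are:
  feathered-shank pea-comb: 1081 × 9/16 = 608.0625
  feathered-shank single-comb: 1081 × 3/16 = 202.6875
  clean-shank pea-comb: 1081 × 3/16 = 202.6875
  clean-shank single-comb: 1081 × 1/16 = 67.5625

608.0625, 202.6875, 202.6875, 67.5625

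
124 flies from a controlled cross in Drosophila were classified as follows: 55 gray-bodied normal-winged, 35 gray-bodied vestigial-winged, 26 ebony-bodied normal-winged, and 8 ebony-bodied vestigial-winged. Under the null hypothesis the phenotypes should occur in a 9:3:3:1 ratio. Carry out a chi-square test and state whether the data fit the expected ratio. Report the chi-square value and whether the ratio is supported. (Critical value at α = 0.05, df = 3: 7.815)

Under the 9:3:3:1 hypothesis (Σ ratio = 16, N = 124):
  gray-bodied normal-winged: 124 × 9/16 = 69.75
  gray-bodied vestigial-winged: 124 × 3/16 = 23.25
  ebony-bodied normal-winged: 124 × 3/16 = 23.25
  ebony-bodied vestigial-winged: 124 × 1/16 = 7.75
χ² = Σ (O − E)² / E
  gray-bodied normal-winged: (55 − 69.75)² / 69.75 = 3.1192
  gray-bodied vestigial-winged: (35 − 23.25)² / 23.25 = 5.9382
  ebony-bodied normal-winged: (26 − 23.25)² / 23.25 = 0.3253
  ebony-bodied vestigial-winged: (8 − 7.75)² / 7.75 = 0.0081
χ² = 3.1192 + 5.9382 + 0.3253 + 0.0081 = 9.3908 ≈ 9.391
Degrees of freedom = 4 − 1 = 3; critical value at α = 0.05 is 7.815.
Since 9.391 > 7.815, we reject the null hypothesis — the data do not fit the 9:3:3:1 ratio.

9.391; not consistent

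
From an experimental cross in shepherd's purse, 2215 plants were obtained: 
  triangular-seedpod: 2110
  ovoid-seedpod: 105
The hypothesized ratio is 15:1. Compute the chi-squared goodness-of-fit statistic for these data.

Under the 15:1 hypothesis (Σ ratio = 16, N = 2215):
  triangular-seedpod: 2215 × 15/16 = 2076.5625
  ovoid-seedpod: 2215 × 1/16 = 138.4375
χ² = Σ (O − E)² / E
  triangular-seedpod: (2110 − 2076.5625)² / 2076.5625 = 0.5384
  ovoid-seedpod: (105 − 138.4375)² / 138.4375 = 8.0763
χ² = 0.5384 + 8.0763 = 8.6147 ≈ 8.615

8.615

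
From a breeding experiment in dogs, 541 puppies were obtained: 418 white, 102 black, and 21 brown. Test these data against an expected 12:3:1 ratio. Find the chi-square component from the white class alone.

0.370

Total ratio parts = 16. Expected numbers out of 541:
  white: 541 × 12/16 = 405.75
  black: 541 × 3/16 = 101.4375
  brown: 541 × 1/16 = 33.8125
Contribution of white: (418 − 405.75)² / 405.75 = 0.3698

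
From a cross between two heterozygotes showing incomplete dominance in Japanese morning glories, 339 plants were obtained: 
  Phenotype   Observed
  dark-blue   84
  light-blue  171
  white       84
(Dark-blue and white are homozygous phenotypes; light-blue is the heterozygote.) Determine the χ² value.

With incomplete dominance, a heterozygote × heterozygote cross gives a 1:2:1 phenotypic ratio.
The 1:2:1 ratio has 4 parts, so with N = 339 the expected counts are:
  dark-blue: 339 × 1/4 = 84.75
  light-blue: 339 × 2/4 = 169.5
  white: 339 × 1/4 = 84.75
χ² = Σ (O − E)² / E
  dark-blue: (84 − 84.75)² / 84.75 = 0.0066
  light-blue: (171 − 169.5)² / 169.5 = 0.0133
  white: (84 − 84.75)² / 84.75 = 0.0066
χ² = 0.0066 + 0.0133 + 0.0066 = 0.0265 ≈ 0.027

0.027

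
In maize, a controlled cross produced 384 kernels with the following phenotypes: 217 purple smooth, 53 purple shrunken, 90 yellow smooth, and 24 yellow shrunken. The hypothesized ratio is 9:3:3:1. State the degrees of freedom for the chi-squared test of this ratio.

3

A goodness-of-fit test with 4 phenotype classes has df = 4 − 1 = 3.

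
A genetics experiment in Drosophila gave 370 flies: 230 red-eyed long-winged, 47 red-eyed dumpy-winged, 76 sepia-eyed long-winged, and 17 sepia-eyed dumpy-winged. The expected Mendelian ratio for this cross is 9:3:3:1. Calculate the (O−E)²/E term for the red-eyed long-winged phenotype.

The 9:3:3:1 ratio has 16 parts, so with N = 370 the expected counts are:
  red-eyed long-winged: 370 × 9/16 = 208.125
  red-eyed dumpy-winged: 370 × 3/16 = 69.375
  sepia-eyed long-winged: 370 × 3/16 = 69.375
  sepia-eyed dumpy-winged: 370 × 1/16 = 23.125
Contribution of red-eyed long-winged: (230 − 208.125)² / 208.125 = 2.2992

2.299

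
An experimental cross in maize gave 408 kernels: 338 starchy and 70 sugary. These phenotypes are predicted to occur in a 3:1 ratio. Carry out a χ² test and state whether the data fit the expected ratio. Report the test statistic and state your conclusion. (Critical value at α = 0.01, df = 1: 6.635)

Under the 3:1 hypothesis (Σ ratio = 4, N = 408):
  starchy: 408 × 3/4 = 306
  sugary: 408 × 1/4 = 102
χ² = Σ (O − E)² / E
  starchy: (338 − 306)² / 306 = 3.3464
  sugary: (70 − 102)² / 102 = 10.0392
χ² = 3.3464 + 10.0392 = 13.3856 ≈ 13.386
Degrees of freedom = 2 − 1 = 1; critical value at α = 0.01 is 6.635.
Since 13.386 > 6.635, we reject the null hypothesis — the data do not fit the 3:1 ratio.

13.386; not consistent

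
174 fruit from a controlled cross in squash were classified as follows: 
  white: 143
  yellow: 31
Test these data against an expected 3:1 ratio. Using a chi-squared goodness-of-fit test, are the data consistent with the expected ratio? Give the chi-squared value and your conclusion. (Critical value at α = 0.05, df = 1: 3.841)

4.789; not consistent

Expected counts for N = 174 under a 3:1 ratio (total parts = 4):
  white: 174 × 3/4 = 130.5
  yellow: 174 × 1/4 = 43.5
χ² = Σ (O − E)² / E
  white: (143 − 130.5)² / 130.5 = 1.1973
  yellow: (31 − 43.5)² / 43.5 = 3.5920
χ² = 1.1973 + 3.5920 = 4.7893 ≈ 4.789
Degrees of freedom = 2 − 1 = 1; critical value at α = 0.05 is 3.841.
Since 4.789 > 3.841, we reject the null hypothesis — the data do not fit the 3:1 ratio.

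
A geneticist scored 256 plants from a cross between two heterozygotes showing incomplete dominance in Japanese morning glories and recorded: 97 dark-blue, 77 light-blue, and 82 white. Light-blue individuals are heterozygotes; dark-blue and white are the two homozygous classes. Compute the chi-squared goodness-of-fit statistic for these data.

With incomplete dominance, a heterozygote × heterozygote cross gives a 1:2:1 phenotypic ratio.
Expected counts for N = 256 under a 1:2:1 ratio (total parts = 4):
  dark-blue: 256 × 1/4 = 64
  light-blue: 256 × 2/4 = 128
  white: 256 × 1/4 = 64
χ² = Σ (O − E)² / E
  dark-blue: (97 − 64)² / 64 = 17.0156
  light-blue: (77 − 128)² / 128 = 20.3203
  white: (82 − 64)² / 64 = 5.0625
χ² = 17.0156 + 20.3203 + 5.0625 = 42.3984 ≈ 42.398

42.398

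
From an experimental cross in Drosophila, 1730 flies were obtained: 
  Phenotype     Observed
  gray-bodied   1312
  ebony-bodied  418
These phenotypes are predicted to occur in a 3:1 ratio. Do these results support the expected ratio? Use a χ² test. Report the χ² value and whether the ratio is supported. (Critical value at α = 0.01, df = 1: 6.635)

0.648; consistent

The 3:1 ratio has 4 parts, so with N = 1730 the expected counts are:
  gray-bodied: 1730 × 3/4 = 1297.5
  ebony-bodied: 1730 × 1/4 = 432.5
χ² = Σ (O − E)² / E
  gray-bodied: (1312 − 1297.5)² / 1297.5 = 0.1620
  ebony-bodied: (418 − 432.5)² / 432.5 = 0.4861
χ² = 0.1620 + 0.4861 = 0.6481 ≈ 0.648
Degrees of freedom = 2 − 1 = 1; critical value at α = 0.01 is 6.635.
Since 0.648 < 6.635, we fail to reject the null hypothesis — the data are consistent with the 3:1 ratio.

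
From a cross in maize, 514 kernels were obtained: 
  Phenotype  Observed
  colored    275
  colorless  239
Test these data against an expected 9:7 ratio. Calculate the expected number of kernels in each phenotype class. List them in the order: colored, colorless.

289.125, 224.875

Total ratio parts = 16. Expected numbers out of 514:
  colored: 514 × 9/16 = 289.125
  colorless: 514 × 7/16 = 224.875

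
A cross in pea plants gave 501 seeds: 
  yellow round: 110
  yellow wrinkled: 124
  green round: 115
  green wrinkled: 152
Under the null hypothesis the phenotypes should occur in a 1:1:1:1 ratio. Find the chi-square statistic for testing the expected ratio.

Expected counts for N = 501 under a 1:1:1:1 ratio (total parts = 4):
  yellow round: 501 × 1/4 = 125.25
  yellow wrinkled: 501 × 1/4 = 125.25
  green round: 501 × 1/4 = 125.25
  green wrinkled: 501 × 1/4 = 125.25
χ² = Σ (O − E)² / E
  yellow round: (110 − 125.25)² / 125.25 = 1.8568
  yellow wrinkled: (124 − 125.25)² / 125.25 = 0.0125
  green round: (115 − 125.25)² / 125.25 = 0.8388
  green wrinkled: (152 − 125.25)² / 125.25 = 5.7131
χ² = 1.8568 + 0.0125 + 0.8388 + 5.7131 = 8.4212 ≈ 8.421

8.421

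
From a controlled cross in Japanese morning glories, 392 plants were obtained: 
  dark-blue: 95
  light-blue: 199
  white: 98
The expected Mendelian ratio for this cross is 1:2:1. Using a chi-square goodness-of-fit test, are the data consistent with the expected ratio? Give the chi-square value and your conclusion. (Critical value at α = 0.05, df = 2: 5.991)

0.138; consistent

Under the 1:2:1 hypothesis (Σ ratio = 4, N = 392):
  dark-blue: 392 × 1/4 = 98
  light-blue: 392 × 2/4 = 196
  white: 392 × 1/4 = 98
χ² = Σ (O − E)² / E
  dark-blue: (95 − 98)² / 98 = 0.0918
  light-blue: (199 − 196)² / 196 = 0.0459
  white: (98 − 98)² / 98 = 0.0000
χ² = 0.0918 + 0.0459 + 0.0000 = 0.1377 ≈ 0.138
Degrees of freedom = 3 − 1 = 2; critical value at α = 0.05 is 5.991.
Since 0.138 < 5.991, we fail to reject the null hypothesis — the data are consistent with the 1:2:1 ratio.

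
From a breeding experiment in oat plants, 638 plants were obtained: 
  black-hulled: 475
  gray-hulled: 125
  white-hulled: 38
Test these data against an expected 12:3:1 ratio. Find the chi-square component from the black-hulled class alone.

0.026

The 12:3:1 ratio has 16 parts, so with N = 638 the expected counts are:
  black-hulled: 638 × 12/16 = 478.5
  gray-hulled: 638 × 3/16 = 119.625
  white-hulled: 638 × 1/16 = 39.875
Contribution of black-hulled: (475 − 478.5)² / 478.5 = 0.0256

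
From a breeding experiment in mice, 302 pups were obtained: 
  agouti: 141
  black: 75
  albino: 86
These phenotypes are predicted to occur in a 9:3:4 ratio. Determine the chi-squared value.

12.331

Under the 9:3:4 hypothesis (Σ ratio = 16, N = 302):
  agouti: 302 × 9/16 = 169.875
  black: 302 × 3/16 = 56.625
  albino: 302 × 4/16 = 75.5
χ² = Σ (O − E)² / E
  agouti: (141 − 169.875)² / 169.875 = 4.9081
  black: (75 − 56.625)² / 56.625 = 5.9627
  albino: (86 − 75.5)² / 75.5 = 1.4603
χ² = 4.9081 + 5.9627 + 1.4603 = 12.3311 ≈ 12.331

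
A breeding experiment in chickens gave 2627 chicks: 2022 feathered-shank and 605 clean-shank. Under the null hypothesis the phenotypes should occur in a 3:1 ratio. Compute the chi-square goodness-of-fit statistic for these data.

5.437

Total ratio parts = 4. Expected numbers out of 2627:
  feathered-shank: 2627 × 3/4 = 1970.25
  clean-shank: 2627 × 1/4 = 656.75
χ² = Σ (O − E)² / E
  feathered-shank: (2022 − 1970.25)² / 1970.25 = 1.3593
  clean-shank: (605 − 656.75)² / 656.75 = 4.0778
χ² = 1.3593 + 4.0778 = 5.4371 ≈ 5.437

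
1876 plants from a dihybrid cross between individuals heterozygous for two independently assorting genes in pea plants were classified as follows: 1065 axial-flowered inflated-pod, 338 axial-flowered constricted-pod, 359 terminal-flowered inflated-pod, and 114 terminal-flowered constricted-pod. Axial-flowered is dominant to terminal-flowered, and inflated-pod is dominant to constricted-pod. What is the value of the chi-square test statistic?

A dihybrid F₂ with independent assortment and complete dominance at both loci gives a 9:3:3:1 phenotypic ratio.
Under the 9:3:3:1 hypothesis (Σ ratio = 16, N = 1876):
  axial-flowered inflated-pod: 1876 × 9/16 = 1055.25
  axial-flowered constricted-pod: 1876 × 3/16 = 351.75
  terminal-flowered inflated-pod: 1876 × 3/16 = 351.75
  terminal-flowered constricted-pod: 1876 × 1/16 = 117.25
χ² = Σ (O − E)² / E
  axial-flowered inflated-pod: (1065 − 1055.25)² / 1055.25 = 0.0901
  axial-flowered constricted-pod: (338 − 351.75)² / 351.75 = 0.5375
  terminal-flowered inflated-pod: (359 − 351.75)² / 351.75 = 0.1494
  terminal-flowered constricted-pod: (114 − 117.25)² / 117.25 = 0.0901
χ² = 0.0901 + 0.5375 + 0.1494 + 0.0901 = 0.8671 ≈ 0.867

0.867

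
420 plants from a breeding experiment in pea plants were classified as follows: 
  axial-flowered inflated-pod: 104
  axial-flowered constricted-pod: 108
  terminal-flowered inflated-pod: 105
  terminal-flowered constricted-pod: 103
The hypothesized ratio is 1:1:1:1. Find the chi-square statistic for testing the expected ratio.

0.133

The 1:1:1:1 ratio has 4 parts, so with N = 420 the expected counts are:
  axial-flowered inflated-pod: 420 × 1/4 = 105
  axial-flowered constricted-pod: 420 × 1/4 = 105
  terminal-flowered inflated-pod: 420 × 1/4 = 105
  terminal-flowered constricted-pod: 420 × 1/4 = 105
χ² = Σ (O − E)² / E
  axial-flowered inflated-pod: (104 − 105)² / 105 = 0.0095
  axial-flowered constricted-pod: (108 − 105)² / 105 = 0.0857
  terminal-flowered inflated-pod: (105 − 105)² / 105 = 0.0000
  terminal-flowered constricted-pod: (103 − 105)² / 105 = 0.0381
χ² = 0.0095 + 0.0857 + 0.0000 + 0.0381 = 0.1333 ≈ 0.133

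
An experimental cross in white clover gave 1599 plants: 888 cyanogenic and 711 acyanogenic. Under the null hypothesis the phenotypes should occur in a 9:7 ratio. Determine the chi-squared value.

0.332

Under the 9:7 hypothesis (Σ ratio = 16, N = 1599):
  cyanogenic: 1599 × 9/16 = 899.4375
  acyanogenic: 1599 × 7/16 = 699.5625
χ² = Σ (O − E)² / E
  cyanogenic: (888 − 899.4375)² / 899.4375 = 0.1454
  acyanogenic: (711 − 699.5625)² / 699.5625 = 0.1870
χ² = 0.1454 + 0.1870 = 0.3324 ≈ 0.332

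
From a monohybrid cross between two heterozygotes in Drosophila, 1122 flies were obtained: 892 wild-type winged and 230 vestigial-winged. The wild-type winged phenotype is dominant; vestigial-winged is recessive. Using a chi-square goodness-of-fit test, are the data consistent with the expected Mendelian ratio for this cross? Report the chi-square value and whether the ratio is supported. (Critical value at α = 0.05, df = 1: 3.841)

12.122; not consistent

For a monohybrid cross between heterozygotes with complete dominance, the expected phenotypic ratio is 3:1.
Expected counts for N = 1122 under a 3:1 ratio (total parts = 4):
  wild-type winged: 1122 × 3/4 = 841.5
  vestigial-winged: 1122 × 1/4 = 280.5
χ² = Σ (O − E)² / E
  wild-type winged: (892 − 841.5)² / 841.5 = 3.0306
  vestigial-winged: (230 − 280.5)² / 280.5 = 9.0918
χ² = 3.0306 + 9.0918 = 12.1224 ≈ 12.122
Degrees of freedom = 2 − 1 = 1; critical value at α = 0.05 is 3.841.
Since 12.122 > 3.841, we reject the null hypothesis — the data do not fit the 3:1 ratio.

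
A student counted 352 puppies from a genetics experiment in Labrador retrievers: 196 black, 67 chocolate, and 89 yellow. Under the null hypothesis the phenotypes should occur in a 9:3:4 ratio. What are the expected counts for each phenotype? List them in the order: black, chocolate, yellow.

198, 66, 88

The 9:3:4 ratio has 16 parts, so with N = 352 the expected counts are:
  black: 352 × 9/16 = 198
  chocolate: 352 × 3/16 = 66
  yellow: 352 × 4/16 = 88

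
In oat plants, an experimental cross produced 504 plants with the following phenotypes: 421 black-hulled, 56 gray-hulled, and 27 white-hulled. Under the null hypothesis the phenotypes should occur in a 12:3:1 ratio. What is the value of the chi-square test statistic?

21.220

The 12:3:1 ratio has 16 parts, so with N = 504 the expected counts are:
  black-hulled: 504 × 12/16 = 378
  gray-hulled: 504 × 3/16 = 94.5
  white-hulled: 504 × 1/16 = 31.5
χ² = Σ (O − E)² / E
  black-hulled: (421 − 378)² / 378 = 4.8915
  gray-hulled: (56 − 94.5)² / 94.5 = 15.6852
  white-hulled: (27 − 31.5)² / 31.5 = 0.6429
χ² = 4.8915 + 15.6852 + 0.6429 = 21.2196 ≈ 21.220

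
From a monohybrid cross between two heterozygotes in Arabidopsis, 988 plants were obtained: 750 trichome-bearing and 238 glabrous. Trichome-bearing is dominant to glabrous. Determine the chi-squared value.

For a monohybrid cross between heterozygotes with complete dominance, the expected phenotypic ratio is 3:1.
The 3:1 ratio has 4 parts, so with N = 988 the expected counts are:
  trichome-bearing: 988 × 3/4 = 741
  glabrous: 988 × 1/4 = 247
χ² = Σ (O − E)² / E
  trichome-bearing: (750 − 741)² / 741 = 0.1093
  glabrous: (238 − 247)² / 247 = 0.3279
χ² = 0.1093 + 0.3279 = 0.4372 ≈ 0.437

0.437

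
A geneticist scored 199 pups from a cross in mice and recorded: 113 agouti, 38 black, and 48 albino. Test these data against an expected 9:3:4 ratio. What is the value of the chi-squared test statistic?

Expected counts for N = 199 under a 9:3:4 ratio (total parts = 16):
  agouti: 199 × 9/16 = 111.9375
  black: 199 × 3/16 = 37.3125
  albino: 199 × 4/16 = 49.75
χ² = Σ (O − E)² / E
  agouti: (113 − 111.9375)² / 111.9375 = 0.0101
  black: (38 − 37.3125)² / 37.3125 = 0.0127
  albino: (48 − 49.75)² / 49.75 = 0.0616
χ² = 0.0101 + 0.0127 + 0.0616 = 0.0844 ≈ 0.084

0.084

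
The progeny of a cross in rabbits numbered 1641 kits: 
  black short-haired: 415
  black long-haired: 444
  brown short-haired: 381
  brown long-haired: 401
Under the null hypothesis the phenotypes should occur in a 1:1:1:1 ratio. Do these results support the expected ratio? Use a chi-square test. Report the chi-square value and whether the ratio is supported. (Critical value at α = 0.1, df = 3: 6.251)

5.126; consistent

Expected counts for N = 1641 under a 1:1:1:1 ratio (total parts = 4):
  black short-haired: 1641 × 1/4 = 410.25
  black long-haired: 1641 × 1/4 = 410.25
  brown short-haired: 1641 × 1/4 = 410.25
  brown long-haired: 1641 × 1/4 = 410.25
χ² = Σ (O − E)² / E
  black short-haired: (415 − 410.25)² / 410.25 = 0.0550
  black long-haired: (444 − 410.25)² / 410.25 = 2.7765
  brown short-haired: (381 − 410.25)² / 410.25 = 2.0855
  brown long-haired: (401 − 410.25)² / 410.25 = 0.2086
χ² = 0.0550 + 2.7765 + 2.0855 + 0.2086 = 5.1256 ≈ 5.126
Degrees of freedom = 4 − 1 = 3; critical value at α = 0.1 is 6.251.
Since 5.126 < 6.251, we fail to reject the null hypothesis — the data are consistent with the 1:1:1:1 ratio.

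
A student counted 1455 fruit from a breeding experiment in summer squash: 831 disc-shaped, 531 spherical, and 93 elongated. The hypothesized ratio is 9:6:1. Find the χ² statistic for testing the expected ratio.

The 9:6:1 ratio has 16 parts, so with N = 1455 the expected counts are:
  disc-shaped: 1455 × 9/16 = 818.4375
  spherical: 1455 × 6/16 = 545.625
  elongated: 1455 × 1/16 = 90.9375
χ² = Σ (O − E)² / E
  disc-shaped: (831 − 818.4375)² / 818.4375 = 0.1928
  spherical: (531 − 545.625)² / 545.625 = 0.3920
  elongated: (93 − 90.9375)² / 90.9375 = 0.0468
χ² = 0.1928 + 0.3920 + 0.0468 = 0.6316 ≈ 0.632

0.632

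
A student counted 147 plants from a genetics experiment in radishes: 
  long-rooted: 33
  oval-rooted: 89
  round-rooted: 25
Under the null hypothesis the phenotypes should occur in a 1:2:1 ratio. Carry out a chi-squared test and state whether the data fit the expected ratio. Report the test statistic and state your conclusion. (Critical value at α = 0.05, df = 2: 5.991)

Expected counts for N = 147 under a 1:2:1 ratio (total parts = 4):
  long-rooted: 147 × 1/4 = 36.75
  oval-rooted: 147 × 2/4 = 73.5
  round-rooted: 147 × 1/4 = 36.75
χ² = Σ (O − E)² / E
  long-rooted: (33 − 36.75)² / 36.75 = 0.3827
  oval-rooted: (89 − 73.5)² / 73.5 = 3.2687
  round-rooted: (25 − 36.75)² / 36.75 = 3.7568
χ² = 0.3827 + 3.2687 + 3.7568 = 7.4082 ≈ 7.408
Degrees of freedom = 3 − 1 = 2; critical value at α = 0.05 is 5.991.
Since 7.408 > 5.991, we reject the null hypothesis — the data do not fit the 1:2:1 ratio.

7.408; not consistent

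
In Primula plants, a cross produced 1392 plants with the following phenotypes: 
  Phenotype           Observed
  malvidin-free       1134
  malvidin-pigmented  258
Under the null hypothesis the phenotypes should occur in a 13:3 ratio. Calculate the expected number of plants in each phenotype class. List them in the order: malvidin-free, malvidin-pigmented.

1131, 261

The 13:3 ratio has 16 parts, so with N = 1392 the expected counts are:
  malvidin-free: 1392 × 13/16 = 1131
  malvidin-pigmented: 1392 × 3/16 = 261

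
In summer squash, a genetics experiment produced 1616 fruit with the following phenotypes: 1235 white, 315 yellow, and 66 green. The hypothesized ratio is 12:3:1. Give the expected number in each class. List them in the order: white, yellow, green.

1212, 303, 101

Under the 12:3:1 hypothesis (Σ ratio = 16, N = 1616):
  white: 1616 × 12/16 = 1212
  yellow: 1616 × 3/16 = 303
  green: 1616 × 1/16 = 101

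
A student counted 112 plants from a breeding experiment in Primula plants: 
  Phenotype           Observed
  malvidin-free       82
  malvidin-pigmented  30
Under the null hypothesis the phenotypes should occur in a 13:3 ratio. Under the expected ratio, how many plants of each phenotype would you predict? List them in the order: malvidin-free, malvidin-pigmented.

91, 21

Under the 13:3 hypothesis (Σ ratio = 16, N = 112):
  malvidin-free: 112 × 13/16 = 91
  malvidin-pigmented: 112 × 3/16 = 21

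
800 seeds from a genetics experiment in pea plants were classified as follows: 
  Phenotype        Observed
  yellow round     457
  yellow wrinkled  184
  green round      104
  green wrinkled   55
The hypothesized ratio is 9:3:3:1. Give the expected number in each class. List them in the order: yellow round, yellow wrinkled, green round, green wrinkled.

450, 150, 150, 50

Total ratio parts = 16. Expected numbers out of 800:
  yellow round: 800 × 9/16 = 450
  yellow wrinkled: 800 × 3/16 = 150
  green round: 800 × 3/16 = 150
  green wrinkled: 800 × 1/16 = 50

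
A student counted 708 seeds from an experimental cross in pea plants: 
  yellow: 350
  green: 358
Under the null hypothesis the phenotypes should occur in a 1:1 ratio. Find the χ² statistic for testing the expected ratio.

Under the 1:1 hypothesis (Σ ratio = 2, N = 708):
  yellow: 708 × 1/2 = 354
  green: 708 × 1/2 = 354
χ² = Σ (O − E)² / E
  yellow: (350 − 354)² / 354 = 0.0452
  green: (358 − 354)² / 354 = 0.0452
χ² = 0.0452 + 0.0452 = 0.0904 ≈ 0.090

0.090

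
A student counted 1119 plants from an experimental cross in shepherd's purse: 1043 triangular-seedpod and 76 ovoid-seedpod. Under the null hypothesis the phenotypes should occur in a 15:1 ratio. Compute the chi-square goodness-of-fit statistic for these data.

0.561

Total ratio parts = 16. Expected numbers out of 1119:
  triangular-seedpod: 1119 × 15/16 = 1049.0625
  ovoid-seedpod: 1119 × 1/16 = 69.9375
χ² = Σ (O − E)² / E
  triangular-seedpod: (1043 − 1049.0625)² / 1049.0625 = 0.0350
  ovoid-seedpod: (76 − 69.9375)² / 69.9375 = 0.5255
χ² = 0.0350 + 0.5255 = 0.5605 ≈ 0.561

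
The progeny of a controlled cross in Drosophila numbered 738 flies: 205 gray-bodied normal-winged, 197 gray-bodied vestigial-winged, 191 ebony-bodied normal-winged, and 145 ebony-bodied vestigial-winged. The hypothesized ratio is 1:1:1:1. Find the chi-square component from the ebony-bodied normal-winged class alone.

0.229

Total ratio parts = 4. Expected numbers out of 738:
  gray-bodied normal-winged: 738 × 1/4 = 184.5
  gray-bodied vestigial-winged: 738 × 1/4 = 184.5
  ebony-bodied normal-winged: 738 × 1/4 = 184.5
  ebony-bodied vestigial-winged: 738 × 1/4 = 184.5
Contribution of ebony-bodied normal-winged: (191 − 184.5)² / 184.5 = 0.2290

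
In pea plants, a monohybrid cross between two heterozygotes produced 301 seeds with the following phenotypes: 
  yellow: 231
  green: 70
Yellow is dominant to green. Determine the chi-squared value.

For a monohybrid cross between heterozygotes with complete dominance, the expected phenotypic ratio is 3:1.
Total ratio parts = 4. Expected numbers out of 301:
  yellow: 301 × 3/4 = 225.75
  green: 301 × 1/4 = 75.25
χ² = Σ (O − E)² / E
  yellow: (231 − 225.75)² / 225.75 = 0.1221
  green: (70 − 75.25)² / 75.25 = 0.3663
χ² = 0.1221 + 0.3663 = 0.4884 ≈ 0.488

0.488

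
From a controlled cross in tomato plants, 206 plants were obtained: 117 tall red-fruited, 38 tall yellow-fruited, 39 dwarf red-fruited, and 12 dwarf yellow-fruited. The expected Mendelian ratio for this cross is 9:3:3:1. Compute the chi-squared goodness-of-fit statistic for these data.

0.084

Total ratio parts = 16. Expected numbers out of 206:
  tall red-fruited: 206 × 9/16 = 115.875
  tall yellow-fruited: 206 × 3/16 = 38.625
  dwarf red-fruited: 206 × 3/16 = 38.625
  dwarf yellow-fruited: 206 × 1/16 = 12.875
χ² = Σ (O − E)² / E
  tall red-fruited: (117 − 115.875)² / 115.875 = 0.0109
  tall yellow-fruited: (38 − 38.625)² / 38.625 = 0.0101
  dwarf red-fruited: (39 − 38.625)² / 38.625 = 0.0036
  dwarf yellow-fruited: (12 − 12.875)² / 12.875 = 0.0595
χ² = 0.0109 + 0.0101 + 0.0036 + 0.0595 = 0.0841 ≈ 0.084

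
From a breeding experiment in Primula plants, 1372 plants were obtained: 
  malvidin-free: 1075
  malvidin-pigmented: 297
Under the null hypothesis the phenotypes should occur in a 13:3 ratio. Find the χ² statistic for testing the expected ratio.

7.560

Expected counts for N = 1372 under a 13:3 ratio (total parts = 16):
  malvidin-free: 1372 × 13/16 = 1114.75
  malvidin-pigmented: 1372 × 3/16 = 257.25
χ² = Σ (O − E)² / E
  malvidin-free: (1075 − 1114.75)² / 1114.75 = 1.4174
  malvidin-pigmented: (297 − 257.25)² / 257.25 = 6.1421
χ² = 1.4174 + 6.1421 = 7.5595 ≈ 7.560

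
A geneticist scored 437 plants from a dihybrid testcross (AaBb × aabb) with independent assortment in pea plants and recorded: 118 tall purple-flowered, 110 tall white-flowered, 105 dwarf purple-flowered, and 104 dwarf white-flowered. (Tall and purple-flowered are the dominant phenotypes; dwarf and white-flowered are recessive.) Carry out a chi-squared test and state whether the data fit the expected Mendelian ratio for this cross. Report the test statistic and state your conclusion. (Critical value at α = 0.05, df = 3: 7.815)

1.124; consistent

A dihybrid testcross with independent assortment gives a 1:1:1:1 ratio.
The 1:1:1:1 ratio has 4 parts, so with N = 437 the expected counts are:
  tall purple-flowered: 437 × 1/4 = 109.25
  tall white-flowered: 437 × 1/4 = 109.25
  dwarf purple-flowered: 437 × 1/4 = 109.25
  dwarf white-flowered: 437 × 1/4 = 109.25
χ² = Σ (O − E)² / E
  tall purple-flowered: (118 − 109.25)² / 109.25 = 0.7008
  tall white-flowered: (110 − 109.25)² / 109.25 = 0.0051
  dwarf purple-flowered: (105 − 109.25)² / 109.25 = 0.1653
  dwarf white-flowered: (104 − 109.25)² / 109.25 = 0.2523
χ² = 0.7008 + 0.0051 + 0.1653 + 0.2523 = 1.1235 ≈ 1.124
Degrees of freedom = 4 − 1 = 3; critical value at α = 0.05 is 7.815.
Since 1.124 < 7.815, we fail to reject the null hypothesis — the data are consistent with the 1:1:1:1 ratio.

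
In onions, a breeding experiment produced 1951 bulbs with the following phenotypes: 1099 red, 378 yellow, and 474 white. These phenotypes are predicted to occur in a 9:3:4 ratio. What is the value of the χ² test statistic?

The 9:3:4 ratio has 16 parts, so with N = 1951 the expected counts are:
  red: 1951 × 9/16 = 1097.4375
  yellow: 1951 × 3/16 = 365.8125
  white: 1951 × 4/16 = 487.75
χ² = Σ (O − E)² / E
  red: (1099 − 1097.4375)² / 1097.4375 = 0.0022
  yellow: (378 − 365.8125)² / 365.8125 = 0.4060
  white: (474 − 487.75)² / 487.75 = 0.3876
χ² = 0.0022 + 0.4060 + 0.3876 = 0.7958 ≈ 0.796

0.796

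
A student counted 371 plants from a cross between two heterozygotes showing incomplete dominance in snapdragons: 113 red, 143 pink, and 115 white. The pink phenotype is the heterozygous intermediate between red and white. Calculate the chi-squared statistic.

With incomplete dominance, a heterozygote × heterozygote cross gives a 1:2:1 phenotypic ratio.
The 1:2:1 ratio has 4 parts, so with N = 371 the expected counts are:
  red: 371 × 1/4 = 92.75
  pink: 371 × 2/4 = 185.5
  white: 371 × 1/4 = 92.75
χ² = Σ (O − E)² / E
  red: (113 − 92.75)² / 92.75 = 4.4212
  pink: (143 − 185.5)² / 185.5 = 9.7372
  white: (115 − 92.75)² / 92.75 = 5.3376
χ² = 4.4212 + 9.7372 + 5.3376 = 19.496

19.496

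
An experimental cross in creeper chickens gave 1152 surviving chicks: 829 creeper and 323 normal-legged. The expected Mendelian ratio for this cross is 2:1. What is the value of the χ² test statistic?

The 2:1 ratio has 3 parts, so with N = 1152 the expected counts are:
  creeper: 1152 × 2/3 = 768
  normal-legged: 1152 × 1/3 = 384
χ² = Σ (O − E)² / E
  creeper: (829 − 768)² / 768 = 4.8451
  normal-legged: (323 − 384)² / 384 = 9.6901
χ² = 4.8451 + 9.6901 = 14.5352 ≈ 14.535

14.535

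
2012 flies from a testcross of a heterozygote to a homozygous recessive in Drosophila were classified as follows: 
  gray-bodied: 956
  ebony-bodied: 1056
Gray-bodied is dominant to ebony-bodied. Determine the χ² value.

A testcross of a heterozygote (Aa × aa) gives a 1:1 phenotypic ratio.
The 1:1 ratio has 2 parts, so with N = 2012 the expected counts are:
  gray-bodied: 2012 × 1/2 = 1006
  ebony-bodied: 2012 × 1/2 = 1006
χ² = Σ (O − E)² / E
  gray-bodied: (956 − 1006)² / 1006 = 2.4851
  ebony-bodied: (1056 − 1006)² / 1006 = 2.4851
χ² = 2.4851 + 2.4851 = 4.9702 ≈ 4.970

4.970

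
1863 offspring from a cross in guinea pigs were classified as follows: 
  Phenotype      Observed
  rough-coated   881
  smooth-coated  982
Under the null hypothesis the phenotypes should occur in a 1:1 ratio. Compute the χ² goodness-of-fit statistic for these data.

5.476

Total ratio parts = 2. Expected numbers out of 1863:
  rough-coated: 1863 × 1/2 = 931.5
  smooth-coated: 1863 × 1/2 = 931.5
χ² = Σ (O − E)² / E
  rough-coated: (881 − 931.5)² / 931.5 = 2.7378
  smooth-coated: (982 − 931.5)² / 931.5 = 2.7378
χ² = 2.7378 + 2.7378 = 5.4756 ≈ 5.476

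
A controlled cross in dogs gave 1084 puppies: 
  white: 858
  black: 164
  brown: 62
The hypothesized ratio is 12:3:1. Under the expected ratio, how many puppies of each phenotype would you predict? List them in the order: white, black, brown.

813, 203.25, 67.75

The 12:3:1 ratio has 16 parts, so with N = 1084 the expected counts are:
  white: 1084 × 12/16 = 813
  black: 1084 × 3/16 = 203.25
  brown: 1084 × 1/16 = 67.75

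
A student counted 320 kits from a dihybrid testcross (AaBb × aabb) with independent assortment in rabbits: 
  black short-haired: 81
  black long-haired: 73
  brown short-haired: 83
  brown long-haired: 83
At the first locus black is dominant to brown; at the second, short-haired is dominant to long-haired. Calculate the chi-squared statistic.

A dihybrid testcross with independent assortment gives a 1:1:1:1 ratio.
Total ratio parts = 4. Expected numbers out of 320:
  black short-haired: 320 × 1/4 = 80
  black long-haired: 320 × 1/4 = 80
  brown short-haired: 320 × 1/4 = 80
  brown long-haired: 320 × 1/4 = 80
χ² = Σ (O − E)² / E
  black short-haired: (81 − 80)² / 80 = 0.0125
  black long-haired: (73 − 80)² / 80 = 0.6125
  brown short-haired: (83 − 80)² / 80 = 0.1125
  brown long-haired: (83 − 80)² / 80 = 0.1125
χ² = 0.0125 + 0.6125 + 0.1125 + 0.1125 = 0.850

0.850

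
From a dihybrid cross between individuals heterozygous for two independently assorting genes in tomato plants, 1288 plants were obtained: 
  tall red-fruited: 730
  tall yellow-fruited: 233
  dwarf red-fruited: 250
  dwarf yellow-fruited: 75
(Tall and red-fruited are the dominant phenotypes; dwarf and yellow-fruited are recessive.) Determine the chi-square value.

1.016

A dihybrid F₂ with independent assortment and complete dominance at both loci gives a 9:3:3:1 phenotypic ratio.
Expected counts for N = 1288 under a 9:3:3:1 ratio (total parts = 16):
  tall red-fruited: 1288 × 9/16 = 724.5
  tall yellow-fruited: 1288 × 3/16 = 241.5
  dwarf red-fruited: 1288 × 3/16 = 241.5
  dwarf yellow-fruited: 1288 × 1/16 = 80.5
χ² = Σ (O − E)² / E
  tall red-fruited: (730 − 724.5)² / 724.5 = 0.0418
  tall yellow-fruited: (233 − 241.5)² / 241.5 = 0.2992
  dwarf red-fruited: (250 − 241.5)² / 241.5 = 0.2992
  dwarf yellow-fruited: (75 − 80.5)² / 80.5 = 0.3758
χ² = 0.0418 + 0.2992 + 0.2992 + 0.3758 = 1.016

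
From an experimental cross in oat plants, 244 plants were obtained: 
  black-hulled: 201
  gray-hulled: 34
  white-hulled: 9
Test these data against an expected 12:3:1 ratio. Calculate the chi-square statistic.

Under the 12:3:1 hypothesis (Σ ratio = 16, N = 244):
  black-hulled: 244 × 12/16 = 183
  gray-hulled: 244 × 3/16 = 45.75
  white-hulled: 244 × 1/16 = 15.25
χ² = Σ (O − E)² / E
  black-hulled: (201 − 183)² / 183 = 1.7705
  gray-hulled: (34 − 45.75)² / 45.75 = 3.0178
  white-hulled: (9 − 15.25)² / 15.25 = 2.5615
χ² = 1.7705 + 3.0178 + 2.5615 = 7.3498 ≈ 7.350

7.350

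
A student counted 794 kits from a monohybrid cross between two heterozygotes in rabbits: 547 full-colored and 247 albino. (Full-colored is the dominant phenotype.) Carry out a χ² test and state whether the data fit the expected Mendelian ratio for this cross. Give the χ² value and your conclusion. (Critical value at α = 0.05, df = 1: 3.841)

15.800; not consistent

For a monohybrid cross between heterozygotes with complete dominance, the expected phenotypic ratio is 3:1.
Total ratio parts = 4. Expected numbers out of 794:
  full-colored: 794 × 3/4 = 595.5
  albino: 794 × 1/4 = 198.5
χ² = Σ (O − E)² / E
  full-colored: (547 − 595.5)² / 595.5 = 3.9500
  albino: (247 − 198.5)² / 198.5 = 11.8501
χ² = 3.9500 + 11.8501 = 15.8001 ≈ 15.800
Degrees of freedom = 2 − 1 = 1; critical value at α = 0.05 is 3.841.
Since 15.800 > 3.841, we reject the null hypothesis — the data do not fit the 3:1 ratio.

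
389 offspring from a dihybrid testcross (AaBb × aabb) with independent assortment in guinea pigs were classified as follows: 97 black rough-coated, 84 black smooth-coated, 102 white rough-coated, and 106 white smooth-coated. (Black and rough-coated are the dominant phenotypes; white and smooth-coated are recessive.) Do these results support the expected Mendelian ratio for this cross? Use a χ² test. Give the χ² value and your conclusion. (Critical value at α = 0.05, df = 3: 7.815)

2.825; consistent

A dihybrid testcross with independent assortment gives a 1:1:1:1 ratio.
The 1:1:1:1 ratio has 4 parts, so with N = 389 the expected counts are:
  black rough-coated: 389 × 1/4 = 97.25
  black smooth-coated: 389 × 1/4 = 97.25
  white rough-coated: 389 × 1/4 = 97.25
  white smooth-coated: 389 × 1/4 = 97.25
χ² = Σ (O − E)² / E
  black rough-coated: (97 − 97.25)² / 97.25 = 0.0006
  black smooth-coated: (84 − 97.25)² / 97.25 = 1.8053
  white rough-coated: (102 − 97.25)² / 97.25 = 0.2320
  white smooth-coated: (106 − 97.25)² / 97.25 = 0.7873
χ² = 0.0006 + 1.8053 + 0.2320 + 0.7873 = 2.8252 ≈ 2.825
Degrees of freedom = 4 − 1 = 3; critical value at α = 0.05 is 7.815.
Since 2.825 < 7.815, we fail to reject the null hypothesis — the data are consistent with the 1:1:1:1 ratio.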